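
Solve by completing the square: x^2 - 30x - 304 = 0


Start: x^2 - 30x - 304 = 0
Move constant: x^2 - 30x = 304
Half of -30 is -15, squared is 225
Add 225 to both sides: x^2 - 30x + 225 = 529
(x - 15)^2 = 529
x - 15 = ±23
x = 15 + 23 = 38 or x = 15 - 23 = -8

x = -8, x = 38


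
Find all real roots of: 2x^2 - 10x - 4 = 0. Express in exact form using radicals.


Using the quadratic formula: x = (-b ± sqrt(b^2 - 4ac)) / (2a)
Here a = 2, b = -10, c = -4
Discriminant = b^2 - 4ac = (-10)^2 - 4(2)(-4) = 100 + 32 = 132
Since discriminant = 132 > 0, there are two real roots.
x = (10 ± 2*sqrt(33)) / 4
Simplifying: x = (5 ± sqrt(33)) / 2
Numerically: x ≈ 5.3723 or x ≈ -0.3723

x = (5 + sqrt(33)) / 2 or x = (5 - sqrt(33)) / 2


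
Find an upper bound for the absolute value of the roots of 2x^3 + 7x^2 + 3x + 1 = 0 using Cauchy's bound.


Cauchy's bound: all roots r satisfy |r| <= 1 + max(|a_i/a_n|) for i = 0,...,n-1
where a_n is the leading coefficient.

Coefficients: [2, 7, 3, 1]
Leading coefficient a_n = 2
Ratios |a_i/a_n|: 7/2, 3/2, 1/2
Maximum ratio: 7/2
Cauchy's bound: |r| <= 1 + 7/2 = 9/2

Upper bound = 9/2


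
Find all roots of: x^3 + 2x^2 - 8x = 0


The constant term is 0, so x = 0 is a root. Factor out x:
  x^2 + 2x - 8 = 0
Solve the quadratic x^2 + 2x - 8 = 0: discriminant = 2^2 - 4(1)(-8) = 4 + 32 = 36.
sqrt(36) = 6, so x = (-2 ± 6)/2: x = 2 or x = -4.
Collecting all roots found:

x = -4, x = 0, x = 2


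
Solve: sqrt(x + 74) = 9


Square both sides: x + 74 = 9^2 = 81
x = 81 - 74 = 7
x = 7
Check: sqrt(1*7 + 74) = sqrt(81) = 9 ✓

x = 7


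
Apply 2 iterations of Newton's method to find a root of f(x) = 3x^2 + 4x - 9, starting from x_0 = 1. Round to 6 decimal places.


Newton's method: x_(n+1) = x_n - f(x_n)/f'(x_n)
f(x) = 3x^2 + 4x - 9
f'(x) = 6x + 4

Iteration 1:
  f(1.000000) = -2.000000
  f'(1.000000) = 10.000000
  x_1 = 1.000000 - (-2.000000)/(10.000000) = 1.200000

Iteration 2:
  f(1.200000) = 0.120000
  f'(1.200000) = 11.200000
  x_2 = 1.200000 - (0.120000)/(11.200000) = 1.189286

x_2 = 1.189286


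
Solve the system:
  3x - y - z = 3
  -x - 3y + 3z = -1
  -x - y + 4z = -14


Using Cramer's rule. Expand each determinant along the first row.
D  = 3*[(-3)*4 - 3*(-1)] - (-1)*[(-1)*4 - 3*(-1)] + (-1)*[(-1)*(-1) - (-3)*(-1)]
  = 3*(-9) - (-1)*(-1) + (-1)*(-2) = -26
Dx = 3*[(-3)*4 - 3*(-1)] - (-1)*[(-1)*4 - 3*(-14)] + (-1)*[(-1)*(-1) - (-3)*(-14)]
  = 3*(-9) - (-1)*(38) + (-1)*(-41) = 52
Dy = 3*[(-1)*4 - 3*(-14)] - 3*[(-1)*4 - 3*(-1)] + (-1)*[(-1)*(-14) - (-1)*(-1)]
  = 3*(38) - 3*(-1) + (-1)*(13) = 104
Dz = 3*[(-3)*(-14) - (-1)*(-1)] - (-1)*[(-1)*(-14) - (-1)*(-1)] + 3*[(-1)*(-1) - (-3)*(-1)]
  = 3*(41) - (-1)*(13) + 3*(-2) = 130
x = Dx/D = 52/-26 = -2, y = Dy/D = 104/-26 = -4, z = Dz/D = 130/-26 = -5
Check eq1: (3)(-2) + (-1)(-4) + (-1)(-5) = 3 = 3 ✓
Check eq2: (-1)(-2) + (-3)(-4) + (3)(-5) = -1 = -1 ✓
Check eq3: (-1)(-2) + (-1)(-4) + (4)(-5) = -14 = -14 ✓

x = -2, y = -4, z = -5


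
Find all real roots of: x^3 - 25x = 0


The constant term is 0, so x = 0 is a root. Factor out x:
  x(x^2 - 25) = 0
Solve the quadratic x^2 - 25 = 0: discriminant = 0^2 - 4(1)(-25) = 0 + 100 = 100.
sqrt(100) = 10, so x = (0 ± 10)/2: x = 5 or x = -5.

x = -5, x = 0, x = 5


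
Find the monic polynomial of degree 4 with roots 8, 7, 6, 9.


A monic polynomial with roots 8, 7, 6, 9 is:
p(x) = (x - 8)(x - 7)(x - 6)(x - 9)
After multiplying by (x - 8): x - 8
After multiplying by (x - 7): x^2 - 15x + 56
After multiplying by (x - 6): x^3 - 21x^2 + 146x - 336
After multiplying by (x - 9): x^4 - 30x^3 + 335x^2 - 1650x + 3024

x^4 - 30x^3 + 335x^2 - 1650x + 3024


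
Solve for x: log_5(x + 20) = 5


Convert to exponential form: x + 20 = 5^5 = 3125
x = 3125 - 20 = 3105
Check: log_5(3105 + 20) = log_5(3125) = log_5(3125) = 5 ✓

x = 3105


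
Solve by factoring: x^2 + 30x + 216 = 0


We need two numbers that multiply to 216 and add to 30.
Those numbers are 18 and 12 (since 18 * 12 = 216 and 18 + 12 = 30).
So x^2 + 30x + 216 = (x + 18)(x + 12) = 0
Setting each factor to zero: x = -18 or x = -12

x = -18, x = -12


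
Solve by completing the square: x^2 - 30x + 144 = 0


Start: x^2 - 30x + 144 = 0
Move constant: x^2 - 30x = -144
Half of -30 is -15, squared is 225
Add 225 to both sides: x^2 - 30x + 225 = 81
(x - 15)^2 = 81
x - 15 = ±9
x = 15 + 9 = 24 or x = 15 - 9 = 6

x = 6, x = 24


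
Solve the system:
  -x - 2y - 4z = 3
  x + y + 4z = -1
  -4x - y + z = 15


Using Cramer's rule. Expand each determinant along the first row.
D  = (-1)*[1*1 - 4*(-1)] - (-2)*[1*1 - 4*(-4)] + (-4)*[1*(-1) - 1*(-4)]
  = (-1)*(5) - (-2)*(17) + (-4)*(3) = 17
Dx = 3*[1*1 - 4*(-1)] - (-2)*[(-1)*1 - 4*15] + (-4)*[(-1)*(-1) - 1*15]
  = 3*(5) - (-2)*(-61) + (-4)*(-14) = -51
Dy = (-1)*[(-1)*1 - 4*15] - 3*[1*1 - 4*(-4)] + (-4)*[1*15 - (-1)*(-4)]
  = (-1)*(-61) - 3*(17) + (-4)*(11) = -34
Dz = (-1)*[1*15 - (-1)*(-1)] - (-2)*[1*15 - (-1)*(-4)] + 3*[1*(-1) - 1*(-4)]
  = (-1)*(14) - (-2)*(11) + 3*(3) = 17
x = Dx/D = -51/17 = -3, y = Dy/D = -34/17 = -2, z = Dz/D = 17/17 = 1
Check eq1: (-1)(-3) + (-2)(-2) + (-4)(1) = 3 = 3 ✓
Check eq2: (1)(-3) + (1)(-2) + (4)(1) = -1 = -1 ✓
Check eq3: (-4)(-3) + (-1)(-2) + (1)(1) = 15 = 15 ✓

x = -3, y = -2, z = 1


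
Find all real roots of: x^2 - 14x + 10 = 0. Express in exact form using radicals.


Using the quadratic formula: x = (-b ± sqrt(b^2 - 4ac)) / (2a)
Here a = 1, b = -14, c = 10
Discriminant = b^2 - 4ac = (-14)^2 - 4(1)(10) = 196 - 40 = 156
Since discriminant = 156 > 0, there are two real roots.
x = (14 ± 2*sqrt(39)) / 2
Simplifying: x = 7 ± sqrt(39)
Numerically: x ≈ 13.2450 or x ≈ 0.7550

x = 7 + sqrt(39) or x = 7 - sqrt(39)


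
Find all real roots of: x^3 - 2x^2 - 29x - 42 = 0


Let p(x) = x^3 - 2x^2 - 29x - 42. By the rational root theorem (leading coefficient 1), any rational root is an integer divisor of 42: try ±1, ±2, ... in turn.
Test x = 1: value = -72 ≠ 0.
Test x = -1: value = -16 ≠ 0.
Test x = 2: value = -100 ≠ 0.
Test x = -2: value = 0 ✓, so (x + 2) is a factor.
Synthetic division by (x + 2): bring down 1; 1(-2) - 2 = -4; (-4)(-2) - 29 = -21; (-21)(-2) - 42 = 0 → quotient x^2 - 4x - 21, remainder 0.
Solve the quadratic x^2 - 4x - 21 = 0: discriminant = (-4)^2 - 4(1)(-21) = 16 + 84 = 100.
sqrt(100) = 10, so x = (4 ± 10)/2: x = 7 or x = -3.

x = -3, x = -2, x = 7


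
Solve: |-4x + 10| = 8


An absolute value equation |expr| = 8 gives two cases:
Case 1: -4x + 10 = 8
  -4x = -2, so x = 1/2
Case 2: -4x + 10 = -8
  -4x = -18, so x = 9/2

x = 1/2, x = 9/2


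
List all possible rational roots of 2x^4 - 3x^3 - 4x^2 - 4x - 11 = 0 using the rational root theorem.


Rational root theorem: possible roots are ±p/q where:
  p divides the constant term (-11): p ∈ {1, 11}
  q divides the leading coefficient (2): q ∈ {1, 2}

All possible rational roots: -11, -11/2, -1, -1/2, 1/2, 1, 11/2, 11

-11, -11/2, -1, -1/2, 1/2, 1, 11/2, 11


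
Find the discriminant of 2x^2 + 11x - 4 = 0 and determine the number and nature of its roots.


For ax^2 + bx + c = 0, discriminant D = b^2 - 4ac
Here a = 2, b = 11, c = -4
D = (11)^2 - 4(2)(-4) = 121 + 32 = 153

D = 153 > 0 but not a perfect square
The equation has 2 distinct real irrational roots.

Discriminant = 153, 2 distinct real irrational roots


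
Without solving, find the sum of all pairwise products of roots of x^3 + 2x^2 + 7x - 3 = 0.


By Vieta's formulas for x^3 + bx^2 + cx + d = 0:
  r1 + r2 + r3 = -b/a = -2
  r1*r2 + r1*r3 + r2*r3 = c/a = 7
  r1*r2*r3 = -d/a = 3


Sum of pairwise products = 7


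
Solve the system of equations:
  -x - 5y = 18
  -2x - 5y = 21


Using Cramer's rule:
Determinant D = (-1)(-5) - (-2)(-5) = 5 - 10 = -5
Dx = (18)(-5) - (21)(-5) = -90 + 105 = 15
Dy = (-1)(21) - (-2)(18) = -21 + 36 = 15
x = Dx/D = 15/-5 = -3
y = Dy/D = 15/-5 = -3

x = -3, y = -3


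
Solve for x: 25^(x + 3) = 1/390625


Express both sides with the same base.
1/390625 = 25^(-4)
Since the bases match, equate exponents: x + 3 = -4
So x = -4 - (3) = -7

x = -7


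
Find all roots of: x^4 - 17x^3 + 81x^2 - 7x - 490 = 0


Let p(x) = x^4 - 17x^3 + 81x^2 - 7x - 490. By the rational root theorem (leading coefficient 1), any rational root is an integer divisor of 490: try ±1, ±2, ... in turn.
Test x = 1: value = -432 ≠ 0.
Test x = -1: value = -384 ≠ 0.
Test x = 2: value = -300 ≠ 0.
Test x = -2: value = 0 ✓, so (x + 2) is a factor.
Synthetic division by (x + 2): bring down 1; 1(-2) - 17 = -19; (-19)(-2) + 81 = 119; 119(-2) - 7 = -245; (-245)(-2) - 490 = 0 → quotient x^3 - 19x^2 + 119x - 245, remainder 0.
Continue with the quotient x^3 - 19x^2 + 119x - 245 (candidates must divide 245).
Test x = 5: value = 0 ✓, so (x - 5) is a factor.
Synthetic division by (x - 5): bring down 1; 1(5) - 19 = -14; (-14)(5) + 119 = 49; 49(5) - 245 = 0 → quotient x^2 - 14x + 49, remainder 0.
Solve the quadratic x^2 - 14x + 49 = 0: discriminant = (-14)^2 - 4(1)(49) = 196 - 196 = 0.
Discriminant = 0, so a double root: x = 14/2 = 7.
Collecting all roots found:

x = -2, x = 5, x = 7 (multiplicity 2)


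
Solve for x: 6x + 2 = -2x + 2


Starting with: 6x + 2 = -2x + 2
Move all x terms to left: (6 + 2)x = 2 - 2
Simplify: 8x = 0
Divide both sides by 8: x = 0

x = 0


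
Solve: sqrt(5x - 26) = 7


Square both sides: 5x - 26 = 7^2 = 49
5x = 49 + 26 = 75
x = 15
Check: sqrt(5*15 - 26) = sqrt(49) = 7 ✓

x = 15


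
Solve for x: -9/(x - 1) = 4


Multiply both sides by (x - 1): -9 = 4(x - 1)
Distribute: -9 = 4x - 4
4x = -9 + 4 = -5
x = -5/4

x = -5/4


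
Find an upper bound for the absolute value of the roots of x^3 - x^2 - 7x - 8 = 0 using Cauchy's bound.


Cauchy's bound: all roots r satisfy |r| <= 1 + max(|a_i/a_n|) for i = 0,...,n-1
where a_n is the leading coefficient.

Coefficients: [1, -1, -7, -8]
Leading coefficient a_n = 1
Ratios |a_i/a_n|: 1, 7, 8
Maximum ratio: 8
Cauchy's bound: |r| <= 1 + 8 = 9

Upper bound = 9


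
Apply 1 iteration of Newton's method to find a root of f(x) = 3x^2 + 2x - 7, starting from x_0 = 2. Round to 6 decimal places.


Newton's method: x_(n+1) = x_n - f(x_n)/f'(x_n)
f(x) = 3x^2 + 2x - 7
f'(x) = 6x + 2

Iteration 1:
  f(2.000000) = 9.000000
  f'(2.000000) = 14.000000
  x_1 = 2.000000 - (9.000000)/(14.000000) = 1.357143

x_1 = 1.357143


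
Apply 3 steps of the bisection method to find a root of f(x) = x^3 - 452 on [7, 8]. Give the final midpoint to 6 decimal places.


f(x) = x^3 - 452
f(7) = -109 < 0
f(8) = 60 > 0

Step 1: midpoint = (7.000000 + 8.000000)/2 = 7.500000
  f(7.500000) = -30.125000
  f(mid) < 0, so root is in [7.500000, 8.000000]

Step 2: midpoint = (7.500000 + 8.000000)/2 = 7.750000
  f(7.750000) = 13.484375
  f(mid) > 0, so root is in [7.500000, 7.750000]

Step 3: midpoint = (7.500000 + 7.750000)/2 = 7.625000
  f(7.625000) = -8.677734
  f(mid) < 0, so root is in [7.625000, 7.750000]

midpoint = 7.625000


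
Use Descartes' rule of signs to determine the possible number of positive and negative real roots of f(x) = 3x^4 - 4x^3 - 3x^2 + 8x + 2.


Descartes' rule of signs:

For positive roots, count sign changes in f(x) = 3x^4 - 4x^3 - 3x^2 + 8x + 2:
Signs of coefficients: +, -, -, +, +
Number of sign changes: 2
Possible positive real roots: 2, 0

For negative roots, examine f(-x) = 3x^4 + 4x^3 - 3x^2 - 8x + 2:
Signs of coefficients: +, +, -, -, +
Number of sign changes: 2
Possible negative real roots: 2, 0

Positive roots: 2 or 0; Negative roots: 2 or 0


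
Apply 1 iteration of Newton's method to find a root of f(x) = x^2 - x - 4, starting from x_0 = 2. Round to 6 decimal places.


Newton's method: x_(n+1) = x_n - f(x_n)/f'(x_n)
f(x) = x^2 - x - 4
f'(x) = 2x - 1

Iteration 1:
  f(2.000000) = -2.000000
  f'(2.000000) = 3.000000
  x_1 = 2.000000 - (-2.000000)/(3.000000) = 2.666667

x_1 = 2.666667


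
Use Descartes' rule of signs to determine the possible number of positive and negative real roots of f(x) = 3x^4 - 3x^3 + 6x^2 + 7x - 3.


Descartes' rule of signs:

For positive roots, count sign changes in f(x) = 3x^4 - 3x^3 + 6x^2 + 7x - 3:
Signs of coefficients: +, -, +, +, -
Number of sign changes: 3
Possible positive real roots: 3, 1

For negative roots, examine f(-x) = 3x^4 + 3x^3 + 6x^2 - 7x - 3:
Signs of coefficients: +, +, +, -, -
Number of sign changes: 1
Possible negative real roots: 1

Positive roots: 3 or 1; Negative roots: 1


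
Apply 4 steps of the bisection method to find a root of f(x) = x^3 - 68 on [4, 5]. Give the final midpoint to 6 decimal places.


f(x) = x^3 - 68
f(4) = -4 < 0
f(5) = 57 > 0

Step 1: midpoint = (4.000000 + 5.000000)/2 = 4.500000
  f(4.500000) = 23.125000
  f(mid) > 0, so root is in [4.000000, 4.500000]

Step 2: midpoint = (4.000000 + 4.500000)/2 = 4.250000
  f(4.250000) = 8.765625
  f(mid) > 0, so root is in [4.000000, 4.250000]

Step 3: midpoint = (4.000000 + 4.250000)/2 = 4.125000
  f(4.125000) = 2.189453
  f(mid) > 0, so root is in [4.000000, 4.125000]

Step 4: midpoint = (4.000000 + 4.125000)/2 = 4.062500
  f(4.062500) = -0.952881
  f(mid) < 0, so root is in [4.062500, 4.125000]

midpoint = 4.062500


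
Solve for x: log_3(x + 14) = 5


Convert to exponential form: x + 14 = 3^5 = 243
x = 243 - 14 = 229
Check: log_3(229 + 14) = log_3(243) = log_3(243) = 5 ✓

x = 229


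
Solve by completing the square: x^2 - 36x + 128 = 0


Start: x^2 - 36x + 128 = 0
Move constant: x^2 - 36x = -128
Half of -36 is -18, squared is 324
Add 324 to both sides: x^2 - 36x + 324 = 196
(x - 18)^2 = 196
x - 18 = ±14
x = 18 + 14 = 32 or x = 18 - 14 = 4

x = 4, x = 32


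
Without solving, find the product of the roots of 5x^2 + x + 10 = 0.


By Vieta's formulas for ax^2 + bx + c = 0:
  Sum of roots = -b/a
  Product of roots = c/a

Here a = 5, b = 1, c = 10
Sum = -(1)/5 = -1/5
Product = 10/5 = 2

Product = 2


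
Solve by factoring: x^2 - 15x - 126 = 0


We need two numbers that multiply to -126 and add to -15.
Those numbers are 6 and -21 (since 6 * (-21) = -126 and 6 + (-21) = -15).
So x^2 - 15x - 126 = (x + 6)(x - 21) = 0
Setting each factor to zero: x = -6 or x = 21

x = -6, x = 21


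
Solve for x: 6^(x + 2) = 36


Express both sides with the same base.
36 = 6^2
Since the bases match, equate exponents: x + 2 = 2
So x = 2 - (2) = 0

x = 0


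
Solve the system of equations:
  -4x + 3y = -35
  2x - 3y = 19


Using Cramer's rule:
Determinant D = (-4)(-3) - (2)(3) = 12 - 6 = 6
Dx = (-35)(-3) - (19)(3) = 105 - 57 = 48
Dy = (-4)(19) - (2)(-35) = -76 + 70 = -6
x = Dx/D = 48/6 = 8
y = Dy/D = -6/6 = -1

x = 8, y = -1


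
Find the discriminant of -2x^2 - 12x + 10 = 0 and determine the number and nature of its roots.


For ax^2 + bx + c = 0, discriminant D = b^2 - 4ac
Here a = -2, b = -12, c = 10
D = (-12)^2 - 4(-2)(10) = 144 + 80 = 224

D = 224 > 0 but not a perfect square
The equation has 2 distinct real irrational roots.

Discriminant = 224, 2 distinct real irrational roots


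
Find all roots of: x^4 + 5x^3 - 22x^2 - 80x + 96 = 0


Let p(x) = x^4 + 5x^3 - 22x^2 - 80x + 96. By the rational root theorem (leading coefficient 1), any rational root is an integer divisor of 96: try ±1, ±2, ... in turn.
Test x = 1: value = 0 ✓, so (x - 1) is a factor.
Synthetic division by (x - 1): bring down 1; 1(1) + 5 = 6; 6(1) - 22 = -16; (-16)(1) - 80 = -96; (-96)(1) + 96 = 0 → quotient x^3 + 6x^2 - 16x - 96, remainder 0.
Continue with the quotient x^3 + 6x^2 - 16x - 96 (candidates must divide 96; re-test x = 1 first in case it repeats).
Test x = 1: value = -105 ≠ 0.
Test x = -1: value = -75 ≠ 0.
Test x = 2: value = -96 ≠ 0.
Test x = -2: value = -48 ≠ 0.
Test x = 3: value = -63 ≠ 0.
Test x = -3: value = -21 ≠ 0.
Test x = 4: value = 0 ✓, so (x - 4) is a factor.
Synthetic division by (x - 4): bring down 1; 1(4) + 6 = 10; 10(4) - 16 = 24; 24(4) - 96 = 0 → quotient x^2 + 10x + 24, remainder 0.
Solve the quadratic x^2 + 10x + 24 = 0: discriminant = 10^2 - 4(1)(24) = 100 - 96 = 4.
sqrt(4) = 2, so x = (-10 ± 2)/2: x = -4 or x = -6.
Collecting all roots found:

x = -6, x = -4, x = 1, x = 4


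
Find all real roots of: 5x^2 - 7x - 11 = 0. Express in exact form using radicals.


Using the quadratic formula: x = (-b ± sqrt(b^2 - 4ac)) / (2a)
Here a = 5, b = -7, c = -11
Discriminant = b^2 - 4ac = (-7)^2 - 4(5)(-11) = 49 + 220 = 269
Since discriminant = 269 > 0, there are two real roots.
x = (7 ± sqrt(269)) / 10
Numerically: x ≈ 2.3401 or x ≈ -0.9401

x = (7 + sqrt(269)) / 10 or x = (7 - sqrt(269)) / 10


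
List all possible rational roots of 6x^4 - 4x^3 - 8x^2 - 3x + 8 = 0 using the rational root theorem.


Rational root theorem: possible roots are ±p/q where:
  p divides the constant term (8): p ∈ {1, 2, 4, 8}
  q divides the leading coefficient (6): q ∈ {1, 2, 3, 6}

All possible rational roots: -8, -4, -8/3, -2, -4/3, -1, -2/3, -1/2, -1/3, -1/6, 1/6, 1/3, 1/2, 2/3, 1, 4/3, 2, 8/3, 4, 8

-8, -4, -8/3, -2, -4/3, -1, -2/3, -1/2, -1/3, -1/6, 1/6, 1/3, 1/2, 2/3, 1, 4/3, 2, 8/3, 4, 8


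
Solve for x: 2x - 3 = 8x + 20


Starting with: 2x - 3 = 8x + 20
Move all x terms to left: (2 - 8)x = 20 + 3
Simplify: -6x = 23
Divide both sides by -6: x = -23/6

x = -23/6


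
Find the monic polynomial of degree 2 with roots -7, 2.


A monic polynomial with roots -7, 2 is:
p(x) = (x + 7)(x - 2)
After multiplying by (x + 7): x + 7
After multiplying by (x - 2): x^2 + 5x - 14

x^2 + 5x - 14


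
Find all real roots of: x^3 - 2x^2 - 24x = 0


The constant term is 0, so x = 0 is a root. Factor out x:
  x(x^2 - 2x - 24) = 0
Solve the quadratic x^2 - 2x - 24 = 0: discriminant = (-2)^2 - 4(1)(-24) = 4 + 96 = 100.
sqrt(100) = 10, so x = (2 ± 10)/2: x = 6 or x = -4.

x = -4, x = 0, x = 6


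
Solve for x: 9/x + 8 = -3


Subtract 8 from both sides: 9/x = -11
Multiply both sides by x: 9 = -11 * x
Divide by -11: x = -9/11

x = -9/11


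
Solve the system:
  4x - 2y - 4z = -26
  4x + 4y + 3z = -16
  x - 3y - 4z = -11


Using Cramer's rule. Expand each determinant along the first row.
D  = 4*[4*(-4) - 3*(-3)] - (-2)*[4*(-4) - 3*1] + (-4)*[4*(-3) - 4*1]
  = 4*(-7) - (-2)*(-19) + (-4)*(-16) = -2
Dx = (-26)*[4*(-4) - 3*(-3)] - (-2)*[(-16)*(-4) - 3*(-11)] + (-4)*[(-16)*(-3) - 4*(-11)]
  = (-26)*(-7) - (-2)*(97) + (-4)*(92) = 8
Dy = 4*[(-16)*(-4) - 3*(-11)] - (-26)*[4*(-4) - 3*1] + (-4)*[4*(-11) - (-16)*1]
  = 4*(97) - (-26)*(-19) + (-4)*(-28) = 6
Dz = 4*[4*(-11) - (-16)*(-3)] - (-2)*[4*(-11) - (-16)*1] + (-26)*[4*(-3) - 4*1]
  = 4*(-92) - (-2)*(-28) + (-26)*(-16) = -8
x = Dx/D = 8/-2 = -4, y = Dy/D = 6/-2 = -3, z = Dz/D = -8/-2 = 4
Check eq1: (4)(-4) + (-2)(-3) + (-4)(4) = -26 = -26 ✓
Check eq2: (4)(-4) + (4)(-3) + (3)(4) = -16 = -16 ✓
Check eq3: (1)(-4) + (-3)(-3) + (-4)(4) = -11 = -11 ✓

x = -4, y = -3, z = 4


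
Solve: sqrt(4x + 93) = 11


Square both sides: 4x + 93 = 11^2 = 121
4x = 121 - 93 = 28
x = 7
Check: sqrt(4*7 + 93) = sqrt(121) = 11 ✓

x = 7


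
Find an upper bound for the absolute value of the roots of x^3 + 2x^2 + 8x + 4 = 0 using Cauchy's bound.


Cauchy's bound: all roots r satisfy |r| <= 1 + max(|a_i/a_n|) for i = 0,...,n-1
where a_n is the leading coefficient.

Coefficients: [1, 2, 8, 4]
Leading coefficient a_n = 1
Ratios |a_i/a_n|: 2, 8, 4
Maximum ratio: 8
Cauchy's bound: |r| <= 1 + 8 = 9

Upper bound = 9


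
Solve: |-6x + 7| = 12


An absolute value equation |expr| = 12 gives two cases:
Case 1: -6x + 7 = 12
  -6x = 5, so x = -5/6
Case 2: -6x + 7 = -12
  -6x = -19, so x = 19/6

x = -5/6, x = 19/6


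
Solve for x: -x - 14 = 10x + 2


Starting with: -x - 14 = 10x + 2
Move all x terms to left: (-1 - 10)x = 2 + 14
Simplify: -11x = 16
Divide both sides by -11: x = -16/11

x = -16/11


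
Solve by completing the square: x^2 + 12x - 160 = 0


Start: x^2 + 12x - 160 = 0
Move constant: x^2 + 12x = 160
Half of 12 is 6, squared is 36
Add 36 to both sides: x^2 + 12x + 36 = 196
(x + 6)^2 = 196
x + 6 = ±14
x = -6 + 14 = 8 or x = -6 - 14 = -20

x = -20, x = 8


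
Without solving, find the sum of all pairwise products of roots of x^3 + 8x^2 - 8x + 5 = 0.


By Vieta's formulas for x^3 + bx^2 + cx + d = 0:
  r1 + r2 + r3 = -b/a = -8
  r1*r2 + r1*r3 + r2*r3 = c/a = -8
  r1*r2*r3 = -d/a = -5


Sum of pairwise products = -8


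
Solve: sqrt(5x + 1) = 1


Square both sides: 5x + 1 = 1^2 = 1
5x = 1 - 1 = 0
x = 0
Check: sqrt(5*0 + 1) = sqrt(1) = 1 ✓

x = 0


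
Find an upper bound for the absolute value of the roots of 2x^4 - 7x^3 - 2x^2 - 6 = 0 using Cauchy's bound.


Cauchy's bound: all roots r satisfy |r| <= 1 + max(|a_i/a_n|) for i = 0,...,n-1
where a_n is the leading coefficient.

Coefficients: [2, -7, -2, 0, -6]
Leading coefficient a_n = 2
Ratios |a_i/a_n|: 7/2, 1, 0, 3
Maximum ratio: 7/2
Cauchy's bound: |r| <= 1 + 7/2 = 9/2

Upper bound = 9/2


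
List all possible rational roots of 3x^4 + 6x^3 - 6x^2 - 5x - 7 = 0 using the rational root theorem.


Rational root theorem: possible roots are ±p/q where:
  p divides the constant term (-7): p ∈ {1, 7}
  q divides the leading coefficient (3): q ∈ {1, 3}

All possible rational roots: -7, -7/3, -1, -1/3, 1/3, 1, 7/3, 7

-7, -7/3, -1, -1/3, 1/3, 1, 7/3, 7


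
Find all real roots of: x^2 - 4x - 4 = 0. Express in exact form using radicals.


Using the quadratic formula: x = (-b ± sqrt(b^2 - 4ac)) / (2a)
Here a = 1, b = -4, c = -4
Discriminant = b^2 - 4ac = (-4)^2 - 4(1)(-4) = 16 + 16 = 32
Since discriminant = 32 > 0, there are two real roots.
x = (4 ± 4*sqrt(2)) / 2
Simplifying: x = 2 ± 2*sqrt(2)
Numerically: x ≈ 4.8284 or x ≈ -0.8284

x = 2 + 2*sqrt(2) or x = 2 - 2*sqrt(2)


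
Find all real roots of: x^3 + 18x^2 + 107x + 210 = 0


Let p(x) = x^3 + 18x^2 + 107x + 210. By the rational root theorem (leading coefficient 1), any rational root is an integer divisor of 210: try ±1, ±2, ... in turn.
Test x = 1: value = 336 ≠ 0.
Test x = -1: value = 120 ≠ 0.
Test x = 2: value = 504 ≠ 0.
Test x = -2: value = 60 ≠ 0.
Test x = 3: value = 720 ≠ 0.
Test x = -3: value = 24 ≠ 0.
Test x = 5: value = 1320 ≠ 0.
Test x = -5: value = 0 ✓, so (x + 5) is a factor.
Synthetic division by (x + 5): bring down 1; 1(-5) + 18 = 13; 13(-5) + 107 = 42; 42(-5) + 210 = 0 → quotient x^2 + 13x + 42, remainder 0.
Solve the quadratic x^2 + 13x + 42 = 0: discriminant = 13^2 - 4(1)(42) = 169 - 168 = 1.
sqrt(1) = 1, so x = (-13 ± 1)/2: x = -6 or x = -7.

x = -7, x = -6, x = -5


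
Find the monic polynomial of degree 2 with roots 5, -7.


A monic polynomial with roots 5, -7 is:
p(x) = (x - 5)(x + 7)
After multiplying by (x - 5): x - 5
After multiplying by (x + 7): x^2 + 2x - 35

x^2 + 2x - 35


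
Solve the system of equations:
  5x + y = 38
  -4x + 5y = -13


Using Cramer's rule:
Determinant D = (5)(5) - (-4)(1) = 25 + 4 = 29
Dx = (38)(5) - (-13)(1) = 190 + 13 = 203
Dy = (5)(-13) - (-4)(38) = -65 + 152 = 87
x = Dx/D = 203/29 = 7
y = Dy/D = 87/29 = 3

x = 7, y = 3


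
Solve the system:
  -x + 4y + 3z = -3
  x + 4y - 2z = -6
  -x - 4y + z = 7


Using Cramer's rule. Expand each determinant along the first row.
D  = (-1)*[4*1 - (-2)*(-4)] - 4*[1*1 - (-2)*(-1)] + 3*[1*(-4) - 4*(-1)]
  = (-1)*(-4) - 4*(-1) + 3*(0) = 8
Dx = (-3)*[4*1 - (-2)*(-4)] - 4*[(-6)*1 - (-2)*7] + 3*[(-6)*(-4) - 4*7]
  = (-3)*(-4) - 4*(8) + 3*(-4) = -32
Dy = (-1)*[(-6)*1 - (-2)*7] - (-3)*[1*1 - (-2)*(-1)] + 3*[1*7 - (-6)*(-1)]
  = (-1)*(8) - (-3)*(-1) + 3*(1) = -8
Dz = (-1)*[4*7 - (-6)*(-4)] - 4*[1*7 - (-6)*(-1)] + (-3)*[1*(-4) - 4*(-1)]
  = (-1)*(4) - 4*(1) + (-3)*(0) = -8
x = Dx/D = -32/8 = -4, y = Dy/D = -8/8 = -1, z = Dz/D = -8/8 = -1
Check eq1: (-1)(-4) + (4)(-1) + (3)(-1) = -3 = -3 ✓
Check eq2: (1)(-4) + (4)(-1) + (-2)(-1) = -6 = -6 ✓
Check eq3: (-1)(-4) + (-4)(-1) + (1)(-1) = 7 = 7 ✓

x = -4, y = -1, z = -1


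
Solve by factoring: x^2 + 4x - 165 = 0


We need two numbers that multiply to -165 and add to 4.
Those numbers are -11 and 15 (since (-11) * 15 = -165 and (-11) + 15 = 4).
So x^2 + 4x - 165 = (x - 11)(x + 15) = 0
Setting each factor to zero: x = 11 or x = -15

x = -15, x = 11


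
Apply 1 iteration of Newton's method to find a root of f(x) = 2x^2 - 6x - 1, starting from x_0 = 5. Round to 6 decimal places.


Newton's method: x_(n+1) = x_n - f(x_n)/f'(x_n)
f(x) = 2x^2 - 6x - 1
f'(x) = 4x - 6

Iteration 1:
  f(5.000000) = 19.000000
  f'(5.000000) = 14.000000
  x_1 = 5.000000 - (19.000000)/(14.000000) = 3.642857

x_1 = 3.642857


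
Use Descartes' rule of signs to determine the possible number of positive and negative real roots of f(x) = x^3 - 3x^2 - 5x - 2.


Descartes' rule of signs:

For positive roots, count sign changes in f(x) = x^3 - 3x^2 - 5x - 2:
Signs of coefficients: +, -, -, -
Number of sign changes: 1
Possible positive real roots: 1

For negative roots, examine f(-x) = -x^3 - 3x^2 + 5x - 2:
Signs of coefficients: -, -, +, -
Number of sign changes: 2
Possible negative real roots: 2, 0

Positive roots: 1; Negative roots: 2 or 0


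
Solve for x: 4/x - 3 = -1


Subtract -3 from both sides: 4/x = 2
Multiply both sides by x: 4 = 2 * x
Divide by 2: x = 2

x = 2


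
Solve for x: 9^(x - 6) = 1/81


Express both sides with the same base.
1/81 = 9^(-2)
Since the bases match, equate exponents: x - 6 = -2
So x = -2 - (-6) = 4

x = 4


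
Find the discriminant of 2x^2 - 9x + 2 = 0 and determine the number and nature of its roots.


For ax^2 + bx + c = 0, discriminant D = b^2 - 4ac
Here a = 2, b = -9, c = 2
D = (-9)^2 - 4(2)(2) = 81 - 16 = 65

D = 65 > 0 but not a perfect square
The equation has 2 distinct real irrational roots.

Discriminant = 65, 2 distinct real irrational roots


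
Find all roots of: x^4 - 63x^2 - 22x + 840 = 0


Let p(x) = x^4 - 63x^2 - 22x + 840. By the rational root theorem (leading coefficient 1), any rational root is an integer divisor of 840: try ±1, ±2, ... in turn.
Test x = 1: value = 756 ≠ 0.
Test x = -1: value = 800 ≠ 0.
Test x = 2: value = 560 ≠ 0.
Test x = -2: value = 648 ≠ 0.
Test x = 3: value = 288 ≠ 0.
Test x = -3: value = 420 ≠ 0.
Test x = 4: value = 0 ✓, so (x - 4) is a factor.
Synthetic division by (x - 4): bring down 1; 1(4) + 0 = 4; 4(4) - 63 = -47; (-47)(4) - 22 = -210; (-210)(4) + 840 = 0 → quotient x^3 + 4x^2 - 47x - 210, remainder 0.
Continue with the quotient x^3 + 4x^2 - 47x - 210 (candidates must divide 210).
Test x = 5: value = -220 ≠ 0.
Test x = -5: value = 0 ✓, so (x + 5) is a factor.
Synthetic division by (x + 5): bring down 1; 1(-5) + 4 = -1; (-1)(-5) - 47 = -42; (-42)(-5) - 210 = 0 → quotient x^2 - x - 42, remainder 0.
Solve the quadratic x^2 - x - 42 = 0: discriminant = (-1)^2 - 4(1)(-42) = 1 + 168 = 169.
sqrt(169) = 13, so x = (1 ± 13)/2: x = 7 or x = -6.
Collecting all roots found:

x = -6, x = -5, x = 4, x = 7


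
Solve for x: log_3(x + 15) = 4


Convert to exponential form: x + 15 = 3^4 = 81
x = 81 - 15 = 66
Check: log_3(66 + 15) = log_3(81) = log_3(81) = 4 ✓

x = 66


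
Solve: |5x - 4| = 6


An absolute value equation |expr| = 6 gives two cases:
Case 1: 5x - 4 = 6
  5x = 10, so x = 2
Case 2: 5x - 4 = -6
  5x = -2, so x = -2/5

x = -2/5, x = 2


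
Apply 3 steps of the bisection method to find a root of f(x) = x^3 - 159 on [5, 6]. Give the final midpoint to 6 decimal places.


f(x) = x^3 - 159
f(5) = -34 < 0
f(6) = 57 > 0

Step 1: midpoint = (5.000000 + 6.000000)/2 = 5.500000
  f(5.500000) = 7.375000
  f(mid) > 0, so root is in [5.000000, 5.500000]

Step 2: midpoint = (5.000000 + 5.500000)/2 = 5.250000
  f(5.250000) = -14.296875
  f(mid) < 0, so root is in [5.250000, 5.500000]

Step 3: midpoint = (5.250000 + 5.500000)/2 = 5.375000
  f(5.375000) = -3.712891
  f(mid) < 0, so root is in [5.375000, 5.500000]

midpoint = 5.375000


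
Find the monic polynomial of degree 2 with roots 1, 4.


A monic polynomial with roots 1, 4 is:
p(x) = (x - 1)(x - 4)
After multiplying by (x - 1): x - 1
After multiplying by (x - 4): x^2 - 5x + 4

x^2 - 5x + 4


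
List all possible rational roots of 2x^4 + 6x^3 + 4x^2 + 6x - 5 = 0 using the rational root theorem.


Rational root theorem: possible roots are ±p/q where:
  p divides the constant term (-5): p ∈ {1, 5}
  q divides the leading coefficient (2): q ∈ {1, 2}

All possible rational roots: -5, -5/2, -1, -1/2, 1/2, 1, 5/2, 5

-5, -5/2, -1, -1/2, 1/2, 1, 5/2, 5


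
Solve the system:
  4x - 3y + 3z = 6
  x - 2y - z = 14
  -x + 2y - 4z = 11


Using Cramer's rule. Expand each determinant along the first row.
D  = 4*[(-2)*(-4) - (-1)*2] - (-3)*[1*(-4) - (-1)*(-1)] + 3*[1*2 - (-2)*(-1)]
  = 4*(10) - (-3)*(-5) + 3*(0) = 25
Dx = 6*[(-2)*(-4) - (-1)*2] - (-3)*[14*(-4) - (-1)*11] + 3*[14*2 - (-2)*11]
  = 6*(10) - (-3)*(-45) + 3*(50) = 75
Dy = 4*[14*(-4) - (-1)*11] - 6*[1*(-4) - (-1)*(-1)] + 3*[1*11 - 14*(-1)]
  = 4*(-45) - 6*(-5) + 3*(25) = -75
Dz = 4*[(-2)*11 - 14*2] - (-3)*[1*11 - 14*(-1)] + 6*[1*2 - (-2)*(-1)]
  = 4*(-50) - (-3)*(25) + 6*(0) = -125
x = Dx/D = 75/25 = 3, y = Dy/D = -75/25 = -3, z = Dz/D = -125/25 = -5
Check eq1: (4)(3) + (-3)(-3) + (3)(-5) = 6 = 6 ✓
Check eq2: (1)(3) + (-2)(-3) + (-1)(-5) = 14 = 14 ✓
Check eq3: (-1)(3) + (2)(-3) + (-4)(-5) = 11 = 11 ✓

x = 3, y = -3, z = -5


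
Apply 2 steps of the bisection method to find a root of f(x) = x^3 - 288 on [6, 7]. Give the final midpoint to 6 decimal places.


f(x) = x^3 - 288
f(6) = -72 < 0
f(7) = 55 > 0

Step 1: midpoint = (6.000000 + 7.000000)/2 = 6.500000
  f(6.500000) = -13.375000
  f(mid) < 0, so root is in [6.500000, 7.000000]

Step 2: midpoint = (6.500000 + 7.000000)/2 = 6.750000
  f(6.750000) = 19.546875
  f(mid) > 0, so root is in [6.500000, 6.750000]

midpoint = 6.750000


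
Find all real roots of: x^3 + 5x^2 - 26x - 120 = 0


Let p(x) = x^3 + 5x^2 - 26x - 120. By the rational root theorem (leading coefficient 1), any rational root is an integer divisor of 120: try ±1, ±2, ... in turn.
Test x = 1: value = -140 ≠ 0.
Test x = -1: value = -90 ≠ 0.
Test x = 2: value = -144 ≠ 0.
Test x = -2: value = -56 ≠ 0.
Test x = 3: value = -126 ≠ 0.
Test x = -3: value = -24 ≠ 0.
Test x = 4: value = -80 ≠ 0.
Test x = -4: value = 0 ✓, so (x + 4) is a factor.
Synthetic division by (x + 4): bring down 1; 1(-4) + 5 = 1; 1(-4) - 26 = -30; (-30)(-4) - 120 = 0 → quotient x^2 + x - 30, remainder 0.
Solve the quadratic x^2 + x - 30 = 0: discriminant = 1^2 - 4(1)(-30) = 1 + 120 = 121.
sqrt(121) = 11, so x = (-1 ± 11)/2: x = 5 or x = -6.

x = -6, x = -4, x = 5


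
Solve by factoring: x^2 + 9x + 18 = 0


We need two numbers that multiply to 18 and add to 9.
Those numbers are 3 and 6 (since 3 * 6 = 18 and 3 + 6 = 9).
So x^2 + 9x + 18 = (x + 3)(x + 6) = 0
Setting each factor to zero: x = -3 or x = -6

x = -6, x = -3


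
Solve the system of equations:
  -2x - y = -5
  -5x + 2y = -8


Using Cramer's rule:
Determinant D = (-2)(2) - (-5)(-1) = -4 - 5 = -9
Dx = (-5)(2) - (-8)(-1) = -10 - 8 = -18
Dy = (-2)(-8) - (-5)(-5) = 16 - 25 = -9
x = Dx/D = -18/-9 = 2
y = Dy/D = -9/-9 = 1

x = 2, y = 1


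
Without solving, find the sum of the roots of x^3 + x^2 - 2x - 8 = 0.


By Vieta's formulas for x^3 + bx^2 + cx + d = 0:
  r1 + r2 + r3 = -b/a = -1
  r1*r2 + r1*r3 + r2*r3 = c/a = -2
  r1*r2*r3 = -d/a = 8


Sum = -1


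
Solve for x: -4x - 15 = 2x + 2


Starting with: -4x - 15 = 2x + 2
Move all x terms to left: (-4 - 2)x = 2 + 15
Simplify: -6x = 17
Divide both sides by -6: x = -17/6

x = -17/6


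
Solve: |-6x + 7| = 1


An absolute value equation |expr| = 1 gives two cases:
Case 1: -6x + 7 = 1
  -6x = -6, so x = 1
Case 2: -6x + 7 = -1
  -6x = -8, so x = 4/3

x = 1, x = 4/3


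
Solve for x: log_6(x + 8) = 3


Convert to exponential form: x + 8 = 6^3 = 216
x = 216 - 8 = 208
Check: log_6(208 + 8) = log_6(216) = log_6(216) = 3 ✓

x = 208


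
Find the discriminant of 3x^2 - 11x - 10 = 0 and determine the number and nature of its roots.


For ax^2 + bx + c = 0, discriminant D = b^2 - 4ac
Here a = 3, b = -11, c = -10
D = (-11)^2 - 4(3)(-10) = 121 + 120 = 241

D = 241 > 0 but not a perfect square
The equation has 2 distinct real irrational roots.

Discriminant = 241, 2 distinct real irrational roots


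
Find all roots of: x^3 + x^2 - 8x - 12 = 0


Let p(x) = x^3 + x^2 - 8x - 12. By the rational root theorem (leading coefficient 1), any rational root is an integer divisor of 12: try ±1, ±2, ... in turn.
Test x = 1: value = -18 ≠ 0.
Test x = -1: value = -4 ≠ 0.
Test x = 2: value = -16 ≠ 0.
Test x = -2: value = 0 ✓, so (x + 2) is a factor.
Synthetic division by (x + 2): bring down 1; 1(-2) + 1 = -1; (-1)(-2) - 8 = -6; (-6)(-2) - 12 = 0 → quotient x^2 - x - 6, remainder 0.
Solve the quadratic x^2 - x - 6 = 0: discriminant = (-1)^2 - 4(1)(-6) = 1 + 24 = 25.
sqrt(25) = 5, so x = (1 ± 5)/2: x = 3 or x = -2.
Collecting all roots found:

x = -2 (multiplicity 2), x = 3


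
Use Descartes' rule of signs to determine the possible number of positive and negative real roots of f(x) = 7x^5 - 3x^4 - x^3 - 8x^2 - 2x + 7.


Descartes' rule of signs:

For positive roots, count sign changes in f(x) = 7x^5 - 3x^4 - x^3 - 8x^2 - 2x + 7:
Signs of coefficients: +, -, -, -, -, +
Number of sign changes: 2
Possible positive real roots: 2, 0

For negative roots, examine f(-x) = -7x^5 - 3x^4 + x^3 - 8x^2 + 2x + 7:
Signs of coefficients: -, -, +, -, +, +
Number of sign changes: 3
Possible negative real roots: 3, 1

Positive roots: 2 or 0; Negative roots: 3 or 1


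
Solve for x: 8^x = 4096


Express both sides with the same base.
4096 = 8^4
Since the bases match: x = 4

x = 4


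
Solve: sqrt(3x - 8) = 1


Square both sides: 3x - 8 = 1^2 = 1
3x = 1 + 8 = 9
x = 3
Check: sqrt(3*3 - 8) = sqrt(1) = 1 ✓

x = 3


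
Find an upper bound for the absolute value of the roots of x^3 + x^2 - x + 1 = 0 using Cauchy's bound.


Cauchy's bound: all roots r satisfy |r| <= 1 + max(|a_i/a_n|) for i = 0,...,n-1
where a_n is the leading coefficient.

Coefficients: [1, 1, -1, 1]
Leading coefficient a_n = 1
Ratios |a_i/a_n|: 1, 1, 1
Maximum ratio: 1
Cauchy's bound: |r| <= 1 + 1 = 2

Upper bound = 2


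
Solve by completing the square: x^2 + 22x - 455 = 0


Start: x^2 + 22x - 455 = 0
Move constant: x^2 + 22x = 455
Half of 22 is 11, squared is 121
Add 121 to both sides: x^2 + 22x + 121 = 576
(x + 11)^2 = 576
x + 11 = ±24
x = -11 + 24 = 13 or x = -11 - 24 = -35

x = -35, x = 13


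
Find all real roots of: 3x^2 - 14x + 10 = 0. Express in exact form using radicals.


Using the quadratic formula: x = (-b ± sqrt(b^2 - 4ac)) / (2a)
Here a = 3, b = -14, c = 10
Discriminant = b^2 - 4ac = (-14)^2 - 4(3)(10) = 196 - 120 = 76
Since discriminant = 76 > 0, there are two real roots.
x = (14 ± 2*sqrt(19)) / 6
Simplifying: x = (7 ± sqrt(19)) / 3
Numerically: x ≈ 3.7863 or x ≈ 0.8804

x = (7 + sqrt(19)) / 3 or x = (7 - sqrt(19)) / 3


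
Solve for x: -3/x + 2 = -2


Subtract 2 from both sides: -3/x = -4
Multiply both sides by x: -3 = -4 * x
Divide by -4: x = 3/4

x = 3/4


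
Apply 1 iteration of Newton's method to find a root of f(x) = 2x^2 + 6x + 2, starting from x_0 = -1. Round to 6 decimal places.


Newton's method: x_(n+1) = x_n - f(x_n)/f'(x_n)
f(x) = 2x^2 + 6x + 2
f'(x) = 4x + 6

Iteration 1:
  f(-1.000000) = -2.000000
  f'(-1.000000) = 2.000000
  x_1 = -1.000000 - (-2.000000)/(2.000000) = 0.000000

x_1 = 0.000000


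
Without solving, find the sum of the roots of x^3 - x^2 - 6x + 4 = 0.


By Vieta's formulas for x^3 + bx^2 + cx + d = 0:
  r1 + r2 + r3 = -b/a = 1
  r1*r2 + r1*r3 + r2*r3 = c/a = -6
  r1*r2*r3 = -d/a = -4


Sum = 1


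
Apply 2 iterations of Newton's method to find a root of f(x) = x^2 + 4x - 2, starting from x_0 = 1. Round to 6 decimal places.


Newton's method: x_(n+1) = x_n - f(x_n)/f'(x_n)
f(x) = x^2 + 4x - 2
f'(x) = 2x + 4

Iteration 1:
  f(1.000000) = 3.000000
  f'(1.000000) = 6.000000
  x_1 = 1.000000 - (3.000000)/(6.000000) = 0.500000

Iteration 2:
  f(0.500000) = 0.250000
  f'(0.500000) = 5.000000
  x_2 = 0.500000 - (0.250000)/(5.000000) = 0.450000

x_2 = 0.450000


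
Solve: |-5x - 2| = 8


An absolute value equation |expr| = 8 gives two cases:
Case 1: -5x - 2 = 8
  -5x = 10, so x = -2
Case 2: -5x - 2 = -8
  -5x = -6, so x = 6/5

x = -2, x = 6/5


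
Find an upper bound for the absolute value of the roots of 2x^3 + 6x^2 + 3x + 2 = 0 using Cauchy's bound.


Cauchy's bound: all roots r satisfy |r| <= 1 + max(|a_i/a_n|) for i = 0,...,n-1
where a_n is the leading coefficient.

Coefficients: [2, 6, 3, 2]
Leading coefficient a_n = 2
Ratios |a_i/a_n|: 3, 3/2, 1
Maximum ratio: 3
Cauchy's bound: |r| <= 1 + 3 = 4

Upper bound = 4


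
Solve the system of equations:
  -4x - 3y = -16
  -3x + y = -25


Using Cramer's rule:
Determinant D = (-4)(1) - (-3)(-3) = -4 - 9 = -13
Dx = (-16)(1) - (-25)(-3) = -16 - 75 = -91
Dy = (-4)(-25) - (-3)(-16) = 100 - 48 = 52
x = Dx/D = -91/-13 = 7
y = Dy/D = 52/-13 = -4

x = 7, y = -4


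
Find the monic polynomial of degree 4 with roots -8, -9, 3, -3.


A monic polynomial with roots -8, -9, 3, -3 is:
p(x) = (x + 8)(x + 9)(x - 3)(x + 3)
After multiplying by (x + 8): x + 8
After multiplying by (x + 9): x^2 + 17x + 72
After multiplying by (x - 3): x^3 + 14x^2 + 21x - 216
After multiplying by (x + 3): x^4 + 17x^3 + 63x^2 - 153x - 648

x^4 + 17x^3 + 63x^2 - 153x - 648


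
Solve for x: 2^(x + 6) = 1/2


Express both sides with the same base.
1/2 = 2^(-1)
Since the bases match, equate exponents: x + 6 = -1
So x = -1 - (6) = -7

x = -7


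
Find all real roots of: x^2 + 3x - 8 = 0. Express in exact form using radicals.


Using the quadratic formula: x = (-b ± sqrt(b^2 - 4ac)) / (2a)
Here a = 1, b = 3, c = -8
Discriminant = b^2 - 4ac = 3^2 - 4(1)(-8) = 9 + 32 = 41
Since discriminant = 41 > 0, there are two real roots.
x = (-3 ± sqrt(41)) / 2
Numerically: x ≈ 1.7016 or x ≈ -4.7016

x = (-3 + sqrt(41)) / 2 or x = (-3 - sqrt(41)) / 2


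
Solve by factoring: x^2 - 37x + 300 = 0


We need two numbers that multiply to 300 and add to -37.
Those numbers are -25 and -12 (since (-25) * (-12) = 300 and (-25) + (-12) = -37).
So x^2 - 37x + 300 = (x - 25)(x - 12) = 0
Setting each factor to zero: x = 25 or x = 12

x = 12, x = 25


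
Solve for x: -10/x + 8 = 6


Subtract 8 from both sides: -10/x = -2
Multiply both sides by x: -10 = -2 * x
Divide by -2: x = 5

x = 5


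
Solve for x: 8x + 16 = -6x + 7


Starting with: 8x + 16 = -6x + 7
Move all x terms to left: (8 + 6)x = 7 - 16
Simplify: 14x = -9
Divide both sides by 14: x = -9/14

x = -9/14


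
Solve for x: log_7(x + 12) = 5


Convert to exponential form: x + 12 = 7^5 = 16807
x = 16807 - 12 = 16795
Check: log_7(16795 + 12) = log_7(16807) = log_7(16807) = 5 ✓

x = 16795


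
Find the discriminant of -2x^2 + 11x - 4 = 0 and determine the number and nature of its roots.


For ax^2 + bx + c = 0, discriminant D = b^2 - 4ac
Here a = -2, b = 11, c = -4
D = (11)^2 - 4(-2)(-4) = 121 - 32 = 89

D = 89 > 0 but not a perfect square
The equation has 2 distinct real irrational roots.

Discriminant = 89, 2 distinct real irrational roots


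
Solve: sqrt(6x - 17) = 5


Square both sides: 6x - 17 = 5^2 = 25
6x = 25 + 17 = 42
x = 7
Check: sqrt(6*7 - 17) = sqrt(25) = 5 ✓

x = 7


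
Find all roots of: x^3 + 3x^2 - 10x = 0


The constant term is 0, so x = 0 is a root. Factor out x:
  x^2 + 3x - 10 = 0
Solve the quadratic x^2 + 3x - 10 = 0: discriminant = 3^2 - 4(1)(-10) = 9 + 40 = 49.
sqrt(49) = 7, so x = (-3 ± 7)/2: x = 2 or x = -5.
Collecting all roots found:

x = -5, x = 0, x = 2


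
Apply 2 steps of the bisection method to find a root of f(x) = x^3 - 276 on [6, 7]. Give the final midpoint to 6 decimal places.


f(x) = x^3 - 276
f(6) = -60 < 0
f(7) = 67 > 0

Step 1: midpoint = (6.000000 + 7.000000)/2 = 6.500000
  f(6.500000) = -1.375000
  f(mid) < 0, so root is in [6.500000, 7.000000]

Step 2: midpoint = (6.500000 + 7.000000)/2 = 6.750000
  f(6.750000) = 31.546875
  f(mid) > 0, so root is in [6.500000, 6.750000]

midpoint = 6.750000


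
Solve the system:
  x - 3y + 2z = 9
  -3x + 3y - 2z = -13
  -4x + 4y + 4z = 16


Using Cramer's rule. Expand each determinant along the first row.
D  = 1*[3*4 - (-2)*4] - (-3)*[(-3)*4 - (-2)*(-4)] + 2*[(-3)*4 - 3*(-4)]
  = 1*(20) - (-3)*(-20) + 2*(0) = -40
Dx = 9*[3*4 - (-2)*4] - (-3)*[(-13)*4 - (-2)*16] + 2*[(-13)*4 - 3*16]
  = 9*(20) - (-3)*(-20) + 2*(-100) = -80
Dy = 1*[(-13)*4 - (-2)*16] - 9*[(-3)*4 - (-2)*(-4)] + 2*[(-3)*16 - (-13)*(-4)]
  = 1*(-20) - 9*(-20) + 2*(-100) = -40
Dz = 1*[3*16 - (-13)*4] - (-3)*[(-3)*16 - (-13)*(-4)] + 9*[(-3)*4 - 3*(-4)]
  = 1*(100) - (-3)*(-100) + 9*(0) = -200
x = Dx/D = -80/-40 = 2, y = Dy/D = -40/-40 = 1, z = Dz/D = -200/-40 = 5
Check eq1: (1)(2) + (-3)(1) + (2)(5) = 9 = 9 ✓
Check eq2: (-3)(2) + (3)(1) + (-2)(5) = -13 = -13 ✓
Check eq3: (-4)(2) + (4)(1) + (4)(5) = 16 = 16 ✓

x = 2, y = 1, z = 5
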